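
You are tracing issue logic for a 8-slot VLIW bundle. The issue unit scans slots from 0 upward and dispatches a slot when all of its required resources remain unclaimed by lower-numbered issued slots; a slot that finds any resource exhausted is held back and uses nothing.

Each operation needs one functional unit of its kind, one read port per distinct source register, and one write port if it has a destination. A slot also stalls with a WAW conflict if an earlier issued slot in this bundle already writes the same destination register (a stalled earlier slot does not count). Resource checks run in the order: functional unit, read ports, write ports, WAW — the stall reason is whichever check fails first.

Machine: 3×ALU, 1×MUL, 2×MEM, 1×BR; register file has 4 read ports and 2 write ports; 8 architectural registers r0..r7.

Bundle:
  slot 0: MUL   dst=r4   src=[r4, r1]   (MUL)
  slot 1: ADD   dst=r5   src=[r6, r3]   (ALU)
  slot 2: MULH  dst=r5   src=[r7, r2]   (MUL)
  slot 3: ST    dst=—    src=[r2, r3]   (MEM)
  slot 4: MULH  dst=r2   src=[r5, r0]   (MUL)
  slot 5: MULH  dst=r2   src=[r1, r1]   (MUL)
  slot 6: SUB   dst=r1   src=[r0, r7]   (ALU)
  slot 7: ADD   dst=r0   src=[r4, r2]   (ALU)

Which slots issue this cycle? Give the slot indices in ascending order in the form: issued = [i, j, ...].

issued = [0, 1]

  0. MUL→r4 ⇒ go  {3A/0Mu/2Ld/1B | 2r 1w}
  1. ALU→r5 ⇒ go  {2A/0Mu/2Ld/1B | 0r 0w}
  2. MUL→r5 ⇒ no(FU)  {2A/0Mu/2Ld/1B | 0r 0w}
  3. MEM ⇒ no(RD_PORT)  {2A/0Mu/2Ld/1B | 0r 0w}
  4. MUL→r2 ⇒ no(FU)  {2A/0Mu/2Ld/1B | 0r 0w}
  5. MUL→r2 ⇒ no(FU)  {2A/0Mu/2Ld/1B | 0r 0w}
  6. ALU→r1 ⇒ no(RD_PORT)  {2A/0Mu/2Ld/1B | 0r 0w}
  7. ALU→r0 ⇒ no(RD_PORT)  {2A/0Mu/2Ld/1B | 0r 0w}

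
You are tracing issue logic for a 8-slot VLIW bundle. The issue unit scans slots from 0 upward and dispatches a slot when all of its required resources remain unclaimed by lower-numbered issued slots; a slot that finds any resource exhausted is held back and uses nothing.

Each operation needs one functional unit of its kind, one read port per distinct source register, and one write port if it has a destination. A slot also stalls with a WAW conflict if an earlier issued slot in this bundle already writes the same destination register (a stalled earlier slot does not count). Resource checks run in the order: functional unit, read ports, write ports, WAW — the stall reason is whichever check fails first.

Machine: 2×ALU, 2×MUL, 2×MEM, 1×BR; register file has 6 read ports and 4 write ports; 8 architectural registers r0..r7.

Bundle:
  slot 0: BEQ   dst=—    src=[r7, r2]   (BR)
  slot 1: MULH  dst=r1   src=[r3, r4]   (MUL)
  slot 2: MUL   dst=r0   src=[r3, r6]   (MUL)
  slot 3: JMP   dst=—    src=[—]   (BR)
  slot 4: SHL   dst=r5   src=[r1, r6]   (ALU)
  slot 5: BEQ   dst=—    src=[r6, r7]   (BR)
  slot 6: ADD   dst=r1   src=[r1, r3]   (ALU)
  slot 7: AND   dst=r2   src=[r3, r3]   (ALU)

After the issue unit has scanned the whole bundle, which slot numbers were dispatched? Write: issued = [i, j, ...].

issued = [0, 1, 2]

#0 BR src=r7,r2 dispatched  <A:2 Mu:2 Ld:2 B:0 rd:4 wr:4>
#1 MUL src=r3,r4 dispatched  <A:2 Mu:1 Ld:2 B:0 rd:2 wr:3>
#2 MUL src=r3,r6 dispatched  <A:2 Mu:0 Ld:2 B:0 rd:0 wr:2>
#3 BR src=- held:FU  <A:2 Mu:0 Ld:2 B:0 rd:0 wr:2>
#4 ALU src=r1,r6 held:RD_PORT  <A:2 Mu:0 Ld:2 B:0 rd:0 wr:2>
#5 BR src=r6,r7 held:FU  <A:2 Mu:0 Ld:2 B:0 rd:0 wr:2>
#6 ALU src=r1,r3 held:RD_PORT  <A:2 Mu:0 Ld:2 B:0 rd:0 wr:2>
#7 ALU src=r3,r3 held:RD_PORT  <A:2 Mu:0 Ld:2 B:0 rd:0 wr:2>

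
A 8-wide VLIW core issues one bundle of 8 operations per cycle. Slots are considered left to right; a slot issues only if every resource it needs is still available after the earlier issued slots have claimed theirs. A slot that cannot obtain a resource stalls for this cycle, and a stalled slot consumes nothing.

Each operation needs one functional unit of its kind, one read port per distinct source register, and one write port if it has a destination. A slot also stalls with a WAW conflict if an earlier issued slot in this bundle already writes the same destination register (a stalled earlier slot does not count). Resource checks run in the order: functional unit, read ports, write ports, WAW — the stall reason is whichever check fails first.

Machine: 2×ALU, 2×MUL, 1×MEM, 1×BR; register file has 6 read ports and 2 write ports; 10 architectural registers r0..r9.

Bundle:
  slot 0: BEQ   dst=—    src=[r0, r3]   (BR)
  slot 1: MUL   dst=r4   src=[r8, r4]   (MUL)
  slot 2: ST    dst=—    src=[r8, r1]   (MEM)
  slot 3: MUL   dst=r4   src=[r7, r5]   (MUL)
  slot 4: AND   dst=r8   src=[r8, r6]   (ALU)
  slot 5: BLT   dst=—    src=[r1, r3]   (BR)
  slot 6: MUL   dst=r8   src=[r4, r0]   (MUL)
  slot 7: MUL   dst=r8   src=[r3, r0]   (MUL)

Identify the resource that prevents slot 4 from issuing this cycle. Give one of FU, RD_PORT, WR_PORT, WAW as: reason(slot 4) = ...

reason(slot 4) = RD_PORT

(0) want 1×BR +2rd +0wr — yes → AL2|MU2|ME1|BR0|rd4|wr2
(1) want 1×MUL +2rd +1wr — yes → AL2|MU1|ME1|BR0|rd2|wr1
(2) want 1×MEM +2rd +0wr — yes → AL2|MU1|ME0|BR0|rd0|wr1
(3) want 1×MUL +2rd +1wr — RD_PORT → AL2|MU1|ME0|BR0|rd0|wr1
(4) want 1×ALU +2rd +1wr — RD_PORT → AL2|MU1|ME0|BR0|rd0|wr1
(5) want 1×BR +2rd +0wr — FU → AL2|MU1|ME0|BR0|rd0|wr1
(6) want 1×MUL +2rd +1wr — RD_PORT → AL2|MU1|ME0|BR0|rd0|wr1
(7) want 1×MUL +2rd +1wr — RD_PORT → AL2|MU1|ME0|BR0|rd0|wr1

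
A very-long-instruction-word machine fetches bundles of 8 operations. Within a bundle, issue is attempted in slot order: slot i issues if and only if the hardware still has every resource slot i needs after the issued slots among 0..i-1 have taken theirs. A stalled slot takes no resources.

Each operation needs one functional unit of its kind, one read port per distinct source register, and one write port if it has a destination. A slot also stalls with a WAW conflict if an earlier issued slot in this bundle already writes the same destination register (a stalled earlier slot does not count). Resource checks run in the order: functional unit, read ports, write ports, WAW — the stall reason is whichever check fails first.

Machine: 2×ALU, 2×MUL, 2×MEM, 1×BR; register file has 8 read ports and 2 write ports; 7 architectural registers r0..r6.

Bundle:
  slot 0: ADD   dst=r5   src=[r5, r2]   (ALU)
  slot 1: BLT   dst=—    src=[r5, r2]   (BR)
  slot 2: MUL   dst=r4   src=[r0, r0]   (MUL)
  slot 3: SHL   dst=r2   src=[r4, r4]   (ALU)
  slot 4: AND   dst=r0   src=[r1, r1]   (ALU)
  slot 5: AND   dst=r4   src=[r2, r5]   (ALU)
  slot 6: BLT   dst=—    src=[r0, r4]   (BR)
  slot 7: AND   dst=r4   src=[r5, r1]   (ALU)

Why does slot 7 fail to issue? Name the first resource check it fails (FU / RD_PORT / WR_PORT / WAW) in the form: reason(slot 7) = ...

  0. ALU→r5 ⇒ go  {1A/2Mu/2Ld/1B | 6r 1w}
  1. BR ⇒ go  {1A/2Mu/2Ld/0B | 4r 1w}
  2. MUL→r4 ⇒ go  {1A/1Mu/2Ld/0B | 3r 0w}
  3. ALU→r2 ⇒ no(WR_PORT)  {1A/1Mu/2Ld/0B | 3r 0w}
  4. ALU→r0 ⇒ no(WR_PORT)  {1A/1Mu/2Ld/0B | 3r 0w}
  5. ALU→r4 ⇒ no(WR_PORT)  {1A/1Mu/2Ld/0B | 3r 0w}
  6. BR ⇒ no(FU)  {1A/1Mu/2Ld/0B | 3r 0w}
  7. ALU→r4 ⇒ no(WR_PORT)  {1A/1Mu/2Ld/0B | 3r 0w}

reason(slot 7) = WR_PORT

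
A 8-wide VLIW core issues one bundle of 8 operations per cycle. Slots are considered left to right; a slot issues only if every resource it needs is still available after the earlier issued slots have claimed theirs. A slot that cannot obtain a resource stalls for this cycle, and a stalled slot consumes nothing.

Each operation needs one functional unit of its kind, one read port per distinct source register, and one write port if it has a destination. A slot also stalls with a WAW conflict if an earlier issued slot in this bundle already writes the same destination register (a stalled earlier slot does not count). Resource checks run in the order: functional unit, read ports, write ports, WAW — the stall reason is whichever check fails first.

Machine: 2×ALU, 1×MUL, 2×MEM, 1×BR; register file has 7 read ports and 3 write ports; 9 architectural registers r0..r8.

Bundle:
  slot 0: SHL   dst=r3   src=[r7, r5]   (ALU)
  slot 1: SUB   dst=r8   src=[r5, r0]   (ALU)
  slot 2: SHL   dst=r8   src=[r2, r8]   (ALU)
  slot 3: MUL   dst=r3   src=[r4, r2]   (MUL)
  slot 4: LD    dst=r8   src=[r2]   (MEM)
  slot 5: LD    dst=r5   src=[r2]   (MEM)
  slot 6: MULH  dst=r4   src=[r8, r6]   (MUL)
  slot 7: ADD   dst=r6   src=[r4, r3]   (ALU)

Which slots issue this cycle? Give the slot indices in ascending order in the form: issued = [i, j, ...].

issued = [0, 1, 5]

#0 ALU src=r7,r5 dispatched  <A:1 Mu:1 Ld:2 B:1 rd:5 wr:2>
#1 ALU src=r5,r0 dispatched  <A:0 Mu:1 Ld:2 B:1 rd:3 wr:1>
#2 ALU src=r2,r8 held:FU  <A:0 Mu:1 Ld:2 B:1 rd:3 wr:1>
#3 MUL src=r4,r2 held:WAW  <A:0 Mu:1 Ld:2 B:1 rd:3 wr:1>
#4 MEM src=r2 held:WAW  <A:0 Mu:1 Ld:2 B:1 rd:3 wr:1>
#5 MEM src=r2 dispatched  <A:0 Mu:1 Ld:1 B:1 rd:2 wr:0>
#6 MUL src=r8,r6 held:WR_PORT  <A:0 Mu:1 Ld:1 B:1 rd:2 wr:0>
#7 ALU src=r4,r3 held:FU  <A:0 Mu:1 Ld:1 B:1 rd:2 wr:0>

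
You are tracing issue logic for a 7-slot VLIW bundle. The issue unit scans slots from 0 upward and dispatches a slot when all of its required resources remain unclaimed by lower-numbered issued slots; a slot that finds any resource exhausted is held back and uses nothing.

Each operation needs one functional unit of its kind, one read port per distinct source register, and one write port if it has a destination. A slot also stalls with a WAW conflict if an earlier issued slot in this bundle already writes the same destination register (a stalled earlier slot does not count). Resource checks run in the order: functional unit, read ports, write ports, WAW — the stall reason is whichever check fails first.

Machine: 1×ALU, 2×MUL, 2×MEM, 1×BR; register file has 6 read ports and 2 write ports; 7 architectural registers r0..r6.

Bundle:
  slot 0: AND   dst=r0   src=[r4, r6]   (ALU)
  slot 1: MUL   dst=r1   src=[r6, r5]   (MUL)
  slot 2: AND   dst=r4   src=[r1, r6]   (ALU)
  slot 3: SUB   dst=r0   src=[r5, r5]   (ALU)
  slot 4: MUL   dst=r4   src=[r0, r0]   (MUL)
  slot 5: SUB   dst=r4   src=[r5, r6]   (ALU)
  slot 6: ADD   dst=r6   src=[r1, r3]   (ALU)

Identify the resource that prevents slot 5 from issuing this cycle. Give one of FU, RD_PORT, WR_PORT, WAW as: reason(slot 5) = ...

  0. ALU→r0 ⇒ go  {0A/2Mu/2Ld/1B | 4r 1w}
  1. MUL→r1 ⇒ go  {0A/1Mu/2Ld/1B | 2r 0w}
  2. ALU→r4 ⇒ no(FU)  {0A/1Mu/2Ld/1B | 2r 0w}
  3. ALU→r0 ⇒ no(FU)  {0A/1Mu/2Ld/1B | 2r 0w}
  4. MUL→r4 ⇒ no(WR_PORT)  {0A/1Mu/2Ld/1B | 2r 0w}
  5. ALU→r4 ⇒ no(FU)  {0A/1Mu/2Ld/1B | 2r 0w}
  6. ALU→r6 ⇒ no(FU)  {0A/1Mu/2Ld/1B | 2r 0w}

reason(slot 5) = FU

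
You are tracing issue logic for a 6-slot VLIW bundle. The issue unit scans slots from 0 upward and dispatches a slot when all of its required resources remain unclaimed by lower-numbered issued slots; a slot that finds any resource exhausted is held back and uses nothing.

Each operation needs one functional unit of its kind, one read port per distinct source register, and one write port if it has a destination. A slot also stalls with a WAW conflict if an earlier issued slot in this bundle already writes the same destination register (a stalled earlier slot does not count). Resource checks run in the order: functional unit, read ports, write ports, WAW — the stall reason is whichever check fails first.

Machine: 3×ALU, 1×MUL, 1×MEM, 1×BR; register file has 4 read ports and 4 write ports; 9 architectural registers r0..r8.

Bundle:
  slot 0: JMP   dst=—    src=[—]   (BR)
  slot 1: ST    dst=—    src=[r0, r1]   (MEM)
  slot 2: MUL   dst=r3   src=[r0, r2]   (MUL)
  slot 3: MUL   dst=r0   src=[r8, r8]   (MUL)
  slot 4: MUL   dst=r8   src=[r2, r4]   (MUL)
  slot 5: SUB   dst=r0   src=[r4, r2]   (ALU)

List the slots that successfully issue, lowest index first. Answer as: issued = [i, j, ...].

issued = [0, 1, 2]

#0 BR src=- dispatched  <A:3 Mu:1 Ld:1 B:0 rd:4 wr:4>
#1 MEM src=r0,r1 dispatched  <A:3 Mu:1 Ld:0 B:0 rd:2 wr:4>
#2 MUL src=r0,r2 dispatched  <A:3 Mu:0 Ld:0 B:0 rd:0 wr:3>
#3 MUL src=r8,r8 held:FU  <A:3 Mu:0 Ld:0 B:0 rd:0 wr:3>
#4 MUL src=r2,r4 held:FU  <A:3 Mu:0 Ld:0 B:0 rd:0 wr:3>
#5 ALU src=r4,r2 held:RD_PORT  <A:3 Mu:0 Ld:0 B:0 rd:0 wr:3>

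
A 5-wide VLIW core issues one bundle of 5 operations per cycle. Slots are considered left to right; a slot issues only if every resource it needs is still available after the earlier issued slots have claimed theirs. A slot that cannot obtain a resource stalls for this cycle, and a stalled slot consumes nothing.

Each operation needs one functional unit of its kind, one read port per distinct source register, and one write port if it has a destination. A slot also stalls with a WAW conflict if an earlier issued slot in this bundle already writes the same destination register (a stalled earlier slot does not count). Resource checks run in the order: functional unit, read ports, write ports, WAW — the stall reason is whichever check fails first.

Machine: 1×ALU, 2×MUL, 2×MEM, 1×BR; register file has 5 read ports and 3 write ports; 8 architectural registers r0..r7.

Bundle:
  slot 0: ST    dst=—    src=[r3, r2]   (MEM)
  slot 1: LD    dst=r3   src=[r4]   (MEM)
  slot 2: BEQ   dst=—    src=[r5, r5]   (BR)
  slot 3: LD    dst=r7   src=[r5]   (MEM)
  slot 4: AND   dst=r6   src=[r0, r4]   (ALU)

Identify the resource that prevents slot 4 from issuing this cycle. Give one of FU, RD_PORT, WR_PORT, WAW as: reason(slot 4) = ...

reason(slot 4) = RD_PORT

slot 0 (MEM): ISSUE — free A1,Mu2,Ld1,B1 rp3 wp3
slot 1 (MEM): ISSUE — free A1,Mu2,Ld0,B1 rp2 wp2
slot 2 (BR): ISSUE — free A1,Mu2,Ld0,B0 rp1 wp2
slot 3 (MEM): stall FU — free A1,Mu2,Ld0,B0 rp1 wp2
slot 4 (ALU): stall RD_PORT — free A1,Mu2,Ld0,B0 rp1 wp2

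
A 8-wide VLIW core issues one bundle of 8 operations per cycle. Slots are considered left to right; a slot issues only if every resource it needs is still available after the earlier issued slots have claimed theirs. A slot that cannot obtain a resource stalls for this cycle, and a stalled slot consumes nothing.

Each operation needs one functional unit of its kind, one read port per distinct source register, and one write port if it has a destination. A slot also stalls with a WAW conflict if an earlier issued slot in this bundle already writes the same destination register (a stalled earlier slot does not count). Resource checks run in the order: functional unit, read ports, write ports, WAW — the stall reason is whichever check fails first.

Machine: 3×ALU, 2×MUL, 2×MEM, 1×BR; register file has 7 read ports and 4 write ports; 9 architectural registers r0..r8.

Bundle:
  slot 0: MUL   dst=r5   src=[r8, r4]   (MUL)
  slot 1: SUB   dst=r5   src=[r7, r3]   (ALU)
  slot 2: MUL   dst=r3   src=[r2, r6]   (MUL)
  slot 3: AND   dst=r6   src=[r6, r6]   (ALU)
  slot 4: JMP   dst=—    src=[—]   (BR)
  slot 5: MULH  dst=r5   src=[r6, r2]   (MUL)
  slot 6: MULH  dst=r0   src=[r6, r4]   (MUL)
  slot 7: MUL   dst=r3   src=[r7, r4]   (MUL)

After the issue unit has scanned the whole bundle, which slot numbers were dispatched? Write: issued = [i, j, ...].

slot 0 (MUL): ISSUE — free A3,Mu1,Ld2,B1 rp5 wp3
slot 1 (ALU): stall WAW — free A3,Mu1,Ld2,B1 rp5 wp3
slot 2 (MUL): ISSUE — free A3,Mu0,Ld2,B1 rp3 wp2
slot 3 (ALU): ISSUE — free A2,Mu0,Ld2,B1 rp2 wp1
slot 4 (BR): ISSUE — free A2,Mu0,Ld2,B0 rp2 wp1
slot 5 (MUL): stall FU — free A2,Mu0,Ld2,B0 rp2 wp1
slot 6 (MUL): stall FU — free A2,Mu0,Ld2,B0 rp2 wp1
slot 7 (MUL): stall FU — free A2,Mu0,Ld2,B0 rp2 wp1

issued = [0, 2, 3, 4]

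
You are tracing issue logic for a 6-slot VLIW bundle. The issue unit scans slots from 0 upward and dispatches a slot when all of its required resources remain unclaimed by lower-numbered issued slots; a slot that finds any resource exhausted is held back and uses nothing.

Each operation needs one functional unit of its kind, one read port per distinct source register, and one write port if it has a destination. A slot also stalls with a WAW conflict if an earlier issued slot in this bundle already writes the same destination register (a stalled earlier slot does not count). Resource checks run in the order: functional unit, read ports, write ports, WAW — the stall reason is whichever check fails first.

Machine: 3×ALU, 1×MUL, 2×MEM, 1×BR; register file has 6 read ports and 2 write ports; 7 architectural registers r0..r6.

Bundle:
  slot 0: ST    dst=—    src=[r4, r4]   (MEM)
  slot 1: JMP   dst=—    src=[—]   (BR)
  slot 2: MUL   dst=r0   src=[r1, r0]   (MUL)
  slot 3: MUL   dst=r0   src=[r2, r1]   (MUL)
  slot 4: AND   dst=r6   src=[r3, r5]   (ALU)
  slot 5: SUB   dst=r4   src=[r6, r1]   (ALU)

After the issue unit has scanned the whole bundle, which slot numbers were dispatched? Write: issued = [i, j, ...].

issued = [0, 1, 2, 4]

#0 MEM src=r4,r4 dispatched  <A:3 Mu:1 Ld:1 B:1 rd:5 wr:2>
#1 BR src=- dispatched  <A:3 Mu:1 Ld:1 B:0 rd:5 wr:2>
#2 MUL src=r1,r0 dispatched  <A:3 Mu:0 Ld:1 B:0 rd:3 wr:1>
#3 MUL src=r2,r1 held:FU  <A:3 Mu:0 Ld:1 B:0 rd:3 wr:1>
#4 ALU src=r3,r5 dispatched  <A:2 Mu:0 Ld:1 B:0 rd:1 wr:0>
#5 ALU src=r6,r1 held:RD_PORT  <A:2 Mu:0 Ld:1 B:0 rd:1 wr:0>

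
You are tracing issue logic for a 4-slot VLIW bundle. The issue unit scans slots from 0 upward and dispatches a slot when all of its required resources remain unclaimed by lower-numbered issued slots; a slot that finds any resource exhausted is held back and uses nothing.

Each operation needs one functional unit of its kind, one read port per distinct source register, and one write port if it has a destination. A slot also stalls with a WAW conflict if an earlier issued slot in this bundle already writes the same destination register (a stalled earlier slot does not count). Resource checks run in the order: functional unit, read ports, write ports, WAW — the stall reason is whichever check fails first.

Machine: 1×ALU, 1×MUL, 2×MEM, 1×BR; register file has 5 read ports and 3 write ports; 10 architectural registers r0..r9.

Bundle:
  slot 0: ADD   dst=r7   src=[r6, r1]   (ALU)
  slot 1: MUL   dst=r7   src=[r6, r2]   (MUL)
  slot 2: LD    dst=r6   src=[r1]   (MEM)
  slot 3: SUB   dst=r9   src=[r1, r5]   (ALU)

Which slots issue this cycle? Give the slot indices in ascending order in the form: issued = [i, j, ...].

  0. ALU→r7 ⇒ go  {0A/1Mu/2Ld/1B | 3r 2w}
  1. MUL→r7 ⇒ no(WAW)  {0A/1Mu/2Ld/1B | 3r 2w}
  2. MEM→r6 ⇒ go  {0A/1Mu/1Ld/1B | 2r 1w}
  3. ALU→r9 ⇒ no(FU)  {0A/1Mu/1Ld/1B | 2r 1w}

issued = [0, 2]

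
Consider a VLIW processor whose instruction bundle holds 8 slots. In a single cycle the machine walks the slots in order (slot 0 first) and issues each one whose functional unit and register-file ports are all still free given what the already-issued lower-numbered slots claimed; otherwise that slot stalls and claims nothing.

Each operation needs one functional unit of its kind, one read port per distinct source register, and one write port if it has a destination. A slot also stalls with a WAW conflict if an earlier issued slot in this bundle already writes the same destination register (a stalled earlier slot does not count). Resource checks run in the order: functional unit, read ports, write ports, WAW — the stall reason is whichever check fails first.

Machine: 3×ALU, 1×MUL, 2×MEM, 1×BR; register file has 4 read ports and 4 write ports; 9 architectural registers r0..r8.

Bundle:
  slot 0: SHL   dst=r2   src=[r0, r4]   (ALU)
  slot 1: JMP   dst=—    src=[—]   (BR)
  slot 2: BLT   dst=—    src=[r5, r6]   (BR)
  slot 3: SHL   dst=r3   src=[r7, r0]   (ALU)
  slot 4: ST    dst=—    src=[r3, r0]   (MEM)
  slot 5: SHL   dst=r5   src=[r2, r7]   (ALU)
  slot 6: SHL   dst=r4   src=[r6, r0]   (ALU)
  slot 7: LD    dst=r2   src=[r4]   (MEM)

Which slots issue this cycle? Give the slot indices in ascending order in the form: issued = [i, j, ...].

issued = [0, 1, 3]

#0 ALU src=r0,r4 dispatched  <A:2 Mu:1 Ld:2 B:1 rd:2 wr:3>
#1 BR src=- dispatched  <A:2 Mu:1 Ld:2 B:0 rd:2 wr:3>
#2 BR src=r5,r6 held:FU  <A:2 Mu:1 Ld:2 B:0 rd:2 wr:3>
#3 ALU src=r7,r0 dispatched  <A:1 Mu:1 Ld:2 B:0 rd:0 wr:2>
#4 MEM src=r3,r0 held:RD_PORT  <A:1 Mu:1 Ld:2 B:0 rd:0 wr:2>
#5 ALU src=r2,r7 held:RD_PORT  <A:1 Mu:1 Ld:2 B:0 rd:0 wr:2>
#6 ALU src=r6,r0 held:RD_PORT  <A:1 Mu:1 Ld:2 B:0 rd:0 wr:2>
#7 MEM src=r4 held:RD_PORT  <A:1 Mu:1 Ld:2 B:0 rd:0 wr:2>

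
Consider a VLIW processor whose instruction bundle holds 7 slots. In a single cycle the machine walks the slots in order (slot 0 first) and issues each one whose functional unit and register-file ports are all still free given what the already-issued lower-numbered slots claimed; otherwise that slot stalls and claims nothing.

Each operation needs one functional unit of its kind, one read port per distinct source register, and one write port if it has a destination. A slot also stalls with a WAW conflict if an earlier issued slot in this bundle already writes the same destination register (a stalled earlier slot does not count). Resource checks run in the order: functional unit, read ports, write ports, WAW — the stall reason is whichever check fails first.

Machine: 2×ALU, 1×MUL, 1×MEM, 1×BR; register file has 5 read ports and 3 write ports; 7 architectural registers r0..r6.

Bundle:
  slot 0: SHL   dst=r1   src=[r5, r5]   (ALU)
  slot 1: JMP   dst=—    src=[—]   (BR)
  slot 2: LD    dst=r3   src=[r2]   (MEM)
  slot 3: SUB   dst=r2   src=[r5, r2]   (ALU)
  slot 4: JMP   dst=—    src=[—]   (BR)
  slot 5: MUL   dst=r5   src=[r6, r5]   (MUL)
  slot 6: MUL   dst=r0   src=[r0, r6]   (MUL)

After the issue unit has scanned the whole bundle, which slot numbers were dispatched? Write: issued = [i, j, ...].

[0] ALU needs rd=1 wr=1: ok; after: ALU=1 MUL=1 MEM=1 BR=1, R=4, W=2
[1] BR needs rd=0 wr=0: ok; after: ALU=1 MUL=1 MEM=1 BR=0, R=4, W=2
[2] MEM needs rd=1 wr=1: ok; after: ALU=1 MUL=1 MEM=0 BR=0, R=3, W=1
[3] ALU needs rd=2 wr=1: ok; after: ALU=0 MUL=1 MEM=0 BR=0, R=1, W=0
[4] BR needs rd=0 wr=0: FU; after: ALU=0 MUL=1 MEM=0 BR=0, R=1, W=0
[5] MUL needs rd=2 wr=1: RD_PORT; after: ALU=0 MUL=1 MEM=0 BR=0, R=1, W=0
[6] MUL needs rd=2 wr=1: RD_PORT; after: ALU=0 MUL=1 MEM=0 BR=0, R=1, W=0

issued = [0, 1, 2, 3]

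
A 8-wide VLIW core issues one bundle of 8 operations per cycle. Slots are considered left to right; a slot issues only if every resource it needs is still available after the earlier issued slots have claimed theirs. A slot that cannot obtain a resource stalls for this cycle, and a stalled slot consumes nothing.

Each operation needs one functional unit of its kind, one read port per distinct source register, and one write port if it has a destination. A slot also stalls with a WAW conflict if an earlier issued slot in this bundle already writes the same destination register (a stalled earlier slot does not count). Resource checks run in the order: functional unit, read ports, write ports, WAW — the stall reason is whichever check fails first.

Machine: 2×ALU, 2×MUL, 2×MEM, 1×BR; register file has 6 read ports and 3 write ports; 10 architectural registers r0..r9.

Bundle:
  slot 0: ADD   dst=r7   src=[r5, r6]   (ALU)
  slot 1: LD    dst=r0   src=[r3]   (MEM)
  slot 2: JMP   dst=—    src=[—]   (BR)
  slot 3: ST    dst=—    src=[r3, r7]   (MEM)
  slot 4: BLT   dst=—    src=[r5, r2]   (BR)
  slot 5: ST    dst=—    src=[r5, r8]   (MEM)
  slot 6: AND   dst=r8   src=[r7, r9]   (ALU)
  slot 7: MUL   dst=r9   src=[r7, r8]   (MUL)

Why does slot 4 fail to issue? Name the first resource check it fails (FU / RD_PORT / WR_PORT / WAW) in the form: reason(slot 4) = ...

  0. ALU→r7 ⇒ go  {1A/2Mu/2Ld/1B | 4r 2w}
  1. MEM→r0 ⇒ go  {1A/2Mu/1Ld/1B | 3r 1w}
  2. BR ⇒ go  {1A/2Mu/1Ld/0B | 3r 1w}
  3. MEM ⇒ go  {1A/2Mu/0Ld/0B | 1r 1w}
  4. BR ⇒ no(FU)  {1A/2Mu/0Ld/0B | 1r 1w}
  5. MEM ⇒ no(FU)  {1A/2Mu/0Ld/0B | 1r 1w}
  6. ALU→r8 ⇒ no(RD_PORT)  {1A/2Mu/0Ld/0B | 1r 1w}
  7. MUL→r9 ⇒ no(RD_PORT)  {1A/2Mu/0Ld/0B | 1r 1w}

reason(slot 4) = FU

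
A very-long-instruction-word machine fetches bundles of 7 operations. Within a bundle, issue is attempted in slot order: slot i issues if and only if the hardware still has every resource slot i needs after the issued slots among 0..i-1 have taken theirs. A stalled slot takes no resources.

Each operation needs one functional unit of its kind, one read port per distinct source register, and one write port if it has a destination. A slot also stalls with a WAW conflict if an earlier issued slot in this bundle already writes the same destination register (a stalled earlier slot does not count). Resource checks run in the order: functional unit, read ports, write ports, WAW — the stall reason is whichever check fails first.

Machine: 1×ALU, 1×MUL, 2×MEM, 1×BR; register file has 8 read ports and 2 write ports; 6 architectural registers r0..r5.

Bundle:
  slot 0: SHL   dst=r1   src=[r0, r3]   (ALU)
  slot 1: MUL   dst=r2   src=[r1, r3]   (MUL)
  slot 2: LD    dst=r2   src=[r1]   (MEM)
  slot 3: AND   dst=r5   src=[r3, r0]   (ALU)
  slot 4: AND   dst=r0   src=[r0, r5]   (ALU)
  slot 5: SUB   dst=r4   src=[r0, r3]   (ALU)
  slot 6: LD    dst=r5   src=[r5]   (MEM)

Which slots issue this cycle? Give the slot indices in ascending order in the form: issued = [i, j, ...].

issued = [0, 1]

[0] ALU needs rd=2 wr=1: ok; after: ALU=0 MUL=1 MEM=2 BR=1, R=6, W=1
[1] MUL needs rd=2 wr=1: ok; after: ALU=0 MUL=0 MEM=2 BR=1, R=4, W=0
[2] MEM needs rd=1 wr=1: WR_PORT; after: ALU=0 MUL=0 MEM=2 BR=1, R=4, W=0
[3] ALU needs rd=2 wr=1: FU; after: ALU=0 MUL=0 MEM=2 BR=1, R=4, W=0
[4] ALU needs rd=2 wr=1: FU; after: ALU=0 MUL=0 MEM=2 BR=1, R=4, W=0
[5] ALU needs rd=2 wr=1: FU; after: ALU=0 MUL=0 MEM=2 BR=1, R=4, W=0
[6] MEM needs rd=1 wr=1: WR_PORT; after: ALU=0 MUL=0 MEM=2 BR=1, R=4, W=0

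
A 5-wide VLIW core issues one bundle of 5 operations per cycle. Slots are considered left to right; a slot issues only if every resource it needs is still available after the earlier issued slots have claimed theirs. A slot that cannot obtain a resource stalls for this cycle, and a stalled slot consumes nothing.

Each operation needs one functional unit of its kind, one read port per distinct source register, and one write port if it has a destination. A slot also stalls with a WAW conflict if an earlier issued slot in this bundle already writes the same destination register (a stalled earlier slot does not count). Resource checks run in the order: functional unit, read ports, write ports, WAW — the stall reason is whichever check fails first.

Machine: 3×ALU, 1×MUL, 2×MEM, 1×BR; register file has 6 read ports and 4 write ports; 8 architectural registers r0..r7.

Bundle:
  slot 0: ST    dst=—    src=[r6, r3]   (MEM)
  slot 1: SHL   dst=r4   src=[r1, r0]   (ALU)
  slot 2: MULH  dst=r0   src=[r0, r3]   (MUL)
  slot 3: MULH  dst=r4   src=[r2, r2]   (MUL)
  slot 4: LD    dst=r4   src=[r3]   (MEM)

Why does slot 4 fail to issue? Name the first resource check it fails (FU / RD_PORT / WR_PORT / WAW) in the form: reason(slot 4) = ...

slot 0 (MEM): ISSUE — free A3,Mu1,Ld1,B1 rp4 wp4
slot 1 (ALU): ISSUE — free A2,Mu1,Ld1,B1 rp2 wp3
slot 2 (MUL): ISSUE — free A2,Mu0,Ld1,B1 rp0 wp2
slot 3 (MUL): stall FU — free A2,Mu0,Ld1,B1 rp0 wp2
slot 4 (MEM): stall RD_PORT — free A2,Mu0,Ld1,B1 rp0 wp2

reason(slot 4) = RD_PORT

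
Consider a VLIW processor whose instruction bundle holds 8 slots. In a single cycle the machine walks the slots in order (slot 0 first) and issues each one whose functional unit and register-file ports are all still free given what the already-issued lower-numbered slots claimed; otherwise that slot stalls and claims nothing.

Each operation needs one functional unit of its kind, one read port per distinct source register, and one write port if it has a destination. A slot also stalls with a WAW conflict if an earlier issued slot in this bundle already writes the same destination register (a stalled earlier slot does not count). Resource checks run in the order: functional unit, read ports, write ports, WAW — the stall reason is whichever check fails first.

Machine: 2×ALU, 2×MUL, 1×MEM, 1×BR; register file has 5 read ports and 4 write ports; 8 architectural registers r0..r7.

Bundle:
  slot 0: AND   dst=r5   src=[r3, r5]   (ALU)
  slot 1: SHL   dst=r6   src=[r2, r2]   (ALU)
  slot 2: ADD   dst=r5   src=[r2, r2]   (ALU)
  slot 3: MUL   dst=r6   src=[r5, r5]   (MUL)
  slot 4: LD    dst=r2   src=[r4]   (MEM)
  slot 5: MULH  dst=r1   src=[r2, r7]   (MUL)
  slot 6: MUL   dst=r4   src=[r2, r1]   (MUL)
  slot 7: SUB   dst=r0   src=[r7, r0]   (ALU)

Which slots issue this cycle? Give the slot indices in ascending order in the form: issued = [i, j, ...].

#0 ALU src=r3,r5 dispatched  <A:1 Mu:2 Ld:1 B:1 rd:3 wr:3>
#1 ALU src=r2,r2 dispatched  <A:0 Mu:2 Ld:1 B:1 rd:2 wr:2>
#2 ALU src=r2,r2 held:FU  <A:0 Mu:2 Ld:1 B:1 rd:2 wr:2>
#3 MUL src=r5,r5 held:WAW  <A:0 Mu:2 Ld:1 B:1 rd:2 wr:2>
#4 MEM src=r4 dispatched  <A:0 Mu:2 Ld:0 B:1 rd:1 wr:1>
#5 MUL src=r2,r7 held:RD_PORT  <A:0 Mu:2 Ld:0 B:1 rd:1 wr:1>
#6 MUL src=r2,r1 held:RD_PORT  <A:0 Mu:2 Ld:0 B:1 rd:1 wr:1>
#7 ALU src=r7,r0 held:FU  <A:0 Mu:2 Ld:0 B:1 rd:1 wr:1>

issued = [0, 1, 4]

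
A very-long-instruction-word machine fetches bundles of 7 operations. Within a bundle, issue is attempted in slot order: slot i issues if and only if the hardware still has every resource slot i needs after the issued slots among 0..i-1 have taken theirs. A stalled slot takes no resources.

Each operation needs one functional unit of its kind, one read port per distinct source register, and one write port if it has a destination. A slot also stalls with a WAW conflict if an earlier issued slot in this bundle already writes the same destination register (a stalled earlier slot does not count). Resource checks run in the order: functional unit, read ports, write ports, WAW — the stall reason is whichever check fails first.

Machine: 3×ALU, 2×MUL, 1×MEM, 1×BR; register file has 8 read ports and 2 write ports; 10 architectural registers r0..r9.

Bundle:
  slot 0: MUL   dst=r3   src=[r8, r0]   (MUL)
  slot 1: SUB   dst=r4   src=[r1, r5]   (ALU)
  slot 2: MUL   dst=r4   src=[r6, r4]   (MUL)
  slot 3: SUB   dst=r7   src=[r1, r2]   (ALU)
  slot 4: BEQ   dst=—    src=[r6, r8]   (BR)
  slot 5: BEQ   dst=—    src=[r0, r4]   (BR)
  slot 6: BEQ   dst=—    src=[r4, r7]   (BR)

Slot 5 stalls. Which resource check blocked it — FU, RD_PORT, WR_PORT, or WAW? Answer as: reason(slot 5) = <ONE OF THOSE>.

#0 MUL src=r8,r0 dispatched  <A:3 Mu:1 Ld:1 B:1 rd:6 wr:1>
#1 ALU src=r1,r5 dispatched  <A:2 Mu:1 Ld:1 B:1 rd:4 wr:0>
#2 MUL src=r6,r4 held:WR_PORT  <A:2 Mu:1 Ld:1 B:1 rd:4 wr:0>
#3 ALU src=r1,r2 held:WR_PORT  <A:2 Mu:1 Ld:1 B:1 rd:4 wr:0>
#4 BR src=r6,r8 dispatched  <A:2 Mu:1 Ld:1 B:0 rd:2 wr:0>
#5 BR src=r0,r4 held:FU  <A:2 Mu:1 Ld:1 B:0 rd:2 wr:0>
#6 BR src=r4,r7 held:FU  <A:2 Mu:1 Ld:1 B:0 rd:2 wr:0>

reason(slot 5) = FU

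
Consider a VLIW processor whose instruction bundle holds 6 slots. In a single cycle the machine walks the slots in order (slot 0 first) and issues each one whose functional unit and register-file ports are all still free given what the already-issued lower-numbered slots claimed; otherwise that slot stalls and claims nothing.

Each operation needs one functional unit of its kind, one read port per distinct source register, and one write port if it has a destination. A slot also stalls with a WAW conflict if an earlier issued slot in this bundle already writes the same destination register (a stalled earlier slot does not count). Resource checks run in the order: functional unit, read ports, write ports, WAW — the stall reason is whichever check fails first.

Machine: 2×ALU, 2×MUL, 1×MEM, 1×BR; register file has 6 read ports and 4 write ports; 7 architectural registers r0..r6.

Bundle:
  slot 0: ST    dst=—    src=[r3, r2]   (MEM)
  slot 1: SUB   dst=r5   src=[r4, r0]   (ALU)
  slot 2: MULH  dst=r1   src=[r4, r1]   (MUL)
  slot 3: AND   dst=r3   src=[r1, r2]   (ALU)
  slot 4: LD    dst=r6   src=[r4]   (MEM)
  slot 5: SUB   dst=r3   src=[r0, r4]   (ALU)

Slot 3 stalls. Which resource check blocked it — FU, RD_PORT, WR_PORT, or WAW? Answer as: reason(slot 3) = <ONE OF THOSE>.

(0) want 1×MEM +2rd +0wr — yes → AL2|MU2|ME0|BR1|rd4|wr4
(1) want 1×ALU +2rd +1wr — yes → AL1|MU2|ME0|BR1|rd2|wr3
(2) want 1×MUL +2rd +1wr — yes → AL1|MU1|ME0|BR1|rd0|wr2
(3) want 1×ALU +2rd +1wr — RD_PORT → AL1|MU1|ME0|BR1|rd0|wr2
(4) want 1×MEM +1rd +1wr — FU → AL1|MU1|ME0|BR1|rd0|wr2
(5) want 1×ALU +2rd +1wr — RD_PORT → AL1|MU1|ME0|BR1|rd0|wr2

reason(slot 3) = RD_PORT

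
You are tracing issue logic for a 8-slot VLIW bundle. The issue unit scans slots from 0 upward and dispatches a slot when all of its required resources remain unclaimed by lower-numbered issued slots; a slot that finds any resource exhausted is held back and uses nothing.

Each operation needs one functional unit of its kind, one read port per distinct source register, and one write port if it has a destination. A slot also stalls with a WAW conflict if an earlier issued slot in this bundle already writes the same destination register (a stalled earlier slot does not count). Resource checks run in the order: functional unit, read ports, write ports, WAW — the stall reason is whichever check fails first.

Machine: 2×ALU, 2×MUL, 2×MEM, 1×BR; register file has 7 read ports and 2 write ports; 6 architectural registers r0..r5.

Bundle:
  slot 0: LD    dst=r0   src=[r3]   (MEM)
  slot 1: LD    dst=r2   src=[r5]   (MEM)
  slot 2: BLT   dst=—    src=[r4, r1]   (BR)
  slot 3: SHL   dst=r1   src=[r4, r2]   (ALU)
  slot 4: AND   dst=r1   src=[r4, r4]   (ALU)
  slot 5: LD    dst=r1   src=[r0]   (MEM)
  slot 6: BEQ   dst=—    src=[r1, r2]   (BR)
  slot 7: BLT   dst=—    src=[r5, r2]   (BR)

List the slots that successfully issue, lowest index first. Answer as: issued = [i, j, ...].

issued = [0, 1, 2]

(0) want 1×MEM +1rd +1wr — yes → AL2|MU2|ME1|BR1|rd6|wr1
(1) want 1×MEM +1rd +1wr — yes → AL2|MU2|ME0|BR1|rd5|wr0
(2) want 1×BR +2rd +0wr — yes → AL2|MU2|ME0|BR0|rd3|wr0
(3) want 1×ALU +2rd +1wr — WR_PORT → AL2|MU2|ME0|BR0|rd3|wr0
(4) want 1×ALU +1rd +1wr — WR_PORT → AL2|MU2|ME0|BR0|rd3|wr0
(5) want 1×MEM +1rd +1wr — FU → AL2|MU2|ME0|BR0|rd3|wr0
(6) want 1×BR +2rd +0wr — FU → AL2|MU2|ME0|BR0|rd3|wr0
(7) want 1×BR +2rd +0wr — FU → AL2|MU2|ME0|BR0|rd3|wr0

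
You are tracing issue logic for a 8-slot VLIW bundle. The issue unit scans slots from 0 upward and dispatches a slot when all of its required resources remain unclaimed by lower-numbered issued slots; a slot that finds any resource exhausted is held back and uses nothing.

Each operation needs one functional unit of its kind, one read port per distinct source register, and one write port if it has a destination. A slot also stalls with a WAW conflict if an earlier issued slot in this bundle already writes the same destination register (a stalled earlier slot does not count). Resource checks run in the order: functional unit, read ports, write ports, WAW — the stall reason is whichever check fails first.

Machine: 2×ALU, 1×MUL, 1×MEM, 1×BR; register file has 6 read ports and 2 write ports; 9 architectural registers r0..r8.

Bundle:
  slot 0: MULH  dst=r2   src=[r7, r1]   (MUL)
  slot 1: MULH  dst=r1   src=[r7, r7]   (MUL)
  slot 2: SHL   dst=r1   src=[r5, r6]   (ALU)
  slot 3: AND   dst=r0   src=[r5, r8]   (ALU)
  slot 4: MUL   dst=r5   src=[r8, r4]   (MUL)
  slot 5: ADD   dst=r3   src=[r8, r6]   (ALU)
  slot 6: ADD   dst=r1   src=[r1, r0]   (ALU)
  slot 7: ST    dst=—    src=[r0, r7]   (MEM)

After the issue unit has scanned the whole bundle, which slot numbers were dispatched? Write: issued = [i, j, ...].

slot 0 (MUL): ISSUE — free A2,Mu0,Ld1,B1 rp4 wp1
slot 1 (MUL): stall FU — free A2,Mu0,Ld1,B1 rp4 wp1
slot 2 (ALU): ISSUE — free A1,Mu0,Ld1,B1 rp2 wp0
slot 3 (ALU): stall WR_PORT — free A1,Mu0,Ld1,B1 rp2 wp0
slot 4 (MUL): stall FU — free A1,Mu0,Ld1,B1 rp2 wp0
slot 5 (ALU): stall WR_PORT — free A1,Mu0,Ld1,B1 rp2 wp0
slot 6 (ALU): stall WR_PORT — free A1,Mu0,Ld1,B1 rp2 wp0
slot 7 (MEM): ISSUE — free A1,Mu0,Ld0,B1 rp0 wp0

issued = [0, 2, 7]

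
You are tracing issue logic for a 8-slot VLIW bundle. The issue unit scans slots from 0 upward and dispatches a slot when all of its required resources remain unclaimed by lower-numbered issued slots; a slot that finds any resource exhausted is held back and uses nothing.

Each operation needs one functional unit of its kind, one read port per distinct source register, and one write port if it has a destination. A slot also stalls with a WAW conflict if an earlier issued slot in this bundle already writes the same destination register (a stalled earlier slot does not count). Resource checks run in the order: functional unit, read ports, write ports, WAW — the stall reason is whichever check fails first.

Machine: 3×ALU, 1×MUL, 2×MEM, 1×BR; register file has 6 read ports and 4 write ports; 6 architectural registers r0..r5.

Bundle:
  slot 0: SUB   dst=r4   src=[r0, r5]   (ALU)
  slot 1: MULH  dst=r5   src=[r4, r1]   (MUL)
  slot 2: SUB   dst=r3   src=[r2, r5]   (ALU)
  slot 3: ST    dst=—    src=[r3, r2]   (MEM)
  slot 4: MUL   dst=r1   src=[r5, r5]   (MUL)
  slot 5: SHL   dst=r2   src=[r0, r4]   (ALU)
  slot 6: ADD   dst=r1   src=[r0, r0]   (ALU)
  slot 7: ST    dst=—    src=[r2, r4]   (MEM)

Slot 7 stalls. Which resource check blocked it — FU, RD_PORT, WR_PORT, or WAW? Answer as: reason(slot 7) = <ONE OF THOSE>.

reason(slot 7) = RD_PORT

(0) want 1×ALU +2rd +1wr — yes → AL2|MU1|ME2|BR1|rd4|wr3
(1) want 1×MUL +2rd +1wr — yes → AL2|MU0|ME2|BR1|rd2|wr2
(2) want 1×ALU +2rd +1wr — yes → AL1|MU0|ME2|BR1|rd0|wr1
(3) want 1×MEM +2rd +0wr — RD_PORT → AL1|MU0|ME2|BR1|rd0|wr1
(4) want 1×MUL +1rd +1wr — FU → AL1|MU0|ME2|BR1|rd0|wr1
(5) want 1×ALU +2rd +1wr — RD_PORT → AL1|MU0|ME2|BR1|rd0|wr1
(6) want 1×ALU +1rd +1wr — RD_PORT → AL1|MU0|ME2|BR1|rd0|wr1
(7) want 1×MEM +2rd +0wr — RD_PORT → AL1|MU0|ME2|BR1|rd0|wr1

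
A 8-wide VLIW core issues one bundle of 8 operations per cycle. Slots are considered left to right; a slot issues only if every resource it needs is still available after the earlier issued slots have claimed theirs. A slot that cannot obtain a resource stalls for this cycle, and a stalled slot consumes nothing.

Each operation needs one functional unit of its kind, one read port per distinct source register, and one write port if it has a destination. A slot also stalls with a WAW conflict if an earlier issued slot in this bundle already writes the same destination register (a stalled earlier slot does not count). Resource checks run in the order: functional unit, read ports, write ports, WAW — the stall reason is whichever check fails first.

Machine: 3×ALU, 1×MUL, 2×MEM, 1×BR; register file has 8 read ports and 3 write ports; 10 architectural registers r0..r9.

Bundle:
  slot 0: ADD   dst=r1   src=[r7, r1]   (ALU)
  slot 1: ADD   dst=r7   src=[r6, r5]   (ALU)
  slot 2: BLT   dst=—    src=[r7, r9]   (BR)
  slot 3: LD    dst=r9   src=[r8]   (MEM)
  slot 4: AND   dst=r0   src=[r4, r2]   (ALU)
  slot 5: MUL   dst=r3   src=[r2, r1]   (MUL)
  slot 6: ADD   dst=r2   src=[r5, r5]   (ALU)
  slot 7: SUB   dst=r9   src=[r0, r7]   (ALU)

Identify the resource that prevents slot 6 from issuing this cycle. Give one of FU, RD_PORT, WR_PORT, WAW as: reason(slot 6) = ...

  0. ALU→r1 ⇒ go  {2A/1Mu/2Ld/1B | 6r 2w}
  1. ALU→r7 ⇒ go  {1A/1Mu/2Ld/1B | 4r 1w}
  2. BR ⇒ go  {1A/1Mu/2Ld/0B | 2r 1w}
  3. MEM→r9 ⇒ go  {1A/1Mu/1Ld/0B | 1r 0w}
  4. ALU→r0 ⇒ no(RD_PORT)  {1A/1Mu/1Ld/0B | 1r 0w}
  5. MUL→r3 ⇒ no(RD_PORT)  {1A/1Mu/1Ld/0B | 1r 0w}
  6. ALU→r2 ⇒ no(WR_PORT)  {1A/1Mu/1Ld/0B | 1r 0w}
  7. ALU→r9 ⇒ no(RD_PORT)  {1A/1Mu/1Ld/0B | 1r 0w}

reason(slot 6) = WR_PORT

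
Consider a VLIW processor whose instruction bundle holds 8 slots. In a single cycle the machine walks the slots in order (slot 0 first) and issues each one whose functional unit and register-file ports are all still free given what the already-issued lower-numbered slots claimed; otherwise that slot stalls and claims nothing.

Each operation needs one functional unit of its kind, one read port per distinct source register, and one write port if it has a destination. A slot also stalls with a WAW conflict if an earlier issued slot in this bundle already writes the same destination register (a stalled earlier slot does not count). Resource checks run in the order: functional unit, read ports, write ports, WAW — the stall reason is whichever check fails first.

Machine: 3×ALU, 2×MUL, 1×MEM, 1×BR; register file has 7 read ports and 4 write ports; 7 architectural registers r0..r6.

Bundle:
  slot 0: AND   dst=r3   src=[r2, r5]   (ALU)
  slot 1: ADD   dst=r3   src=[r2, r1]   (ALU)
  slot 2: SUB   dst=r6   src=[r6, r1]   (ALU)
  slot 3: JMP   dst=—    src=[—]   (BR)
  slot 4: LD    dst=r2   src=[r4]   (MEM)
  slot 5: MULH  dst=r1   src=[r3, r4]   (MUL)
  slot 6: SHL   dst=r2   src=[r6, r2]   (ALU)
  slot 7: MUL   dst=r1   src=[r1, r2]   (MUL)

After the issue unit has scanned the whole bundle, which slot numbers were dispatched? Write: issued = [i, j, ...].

(0) want 1×ALU +2rd +1wr — yes → AL2|MU2|ME1|BR1|rd5|wr3
(1) want 1×ALU +2rd +1wr — WAW → AL2|MU2|ME1|BR1|rd5|wr3
(2) want 1×ALU +2rd +1wr — yes → AL1|MU2|ME1|BR1|rd3|wr2
(3) want 1×BR +0rd +0wr — yes → AL1|MU2|ME1|BR0|rd3|wr2
(4) want 1×MEM +1rd +1wr — yes → AL1|MU2|ME0|BR0|rd2|wr1
(5) want 1×MUL +2rd +1wr — yes → AL1|MU1|ME0|BR0|rd0|wr0
(6) want 1×ALU +2rd +1wr — RD_PORT → AL1|MU1|ME0|BR0|rd0|wr0
(7) want 1×MUL +2rd +1wr — RD_PORT → AL1|MU1|ME0|BR0|rd0|wr0

issued = [0, 2, 3, 4, 5]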